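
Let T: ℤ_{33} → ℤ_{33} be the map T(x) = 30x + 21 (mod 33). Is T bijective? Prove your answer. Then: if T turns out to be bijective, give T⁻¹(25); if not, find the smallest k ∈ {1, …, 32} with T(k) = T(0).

We have gcd(30, 33) = 3 > 1. Taking a = 0 and b = 11: T(0) = 21 and T(11) = 30·11 + 21 = 351 ≡ 21 (mod 33).
So T(0) = T(11) while 0 ≠ 11, so T is not injective, hence not bijective.
Since T is not bijective, we find the least positive k with T(k) = T(0): this means 30k ≡ 0 (mod 33), i.e. 33 ∣ 30k. Since gcd(30, 33) = 3, dividing through by 3 this holds exactly when 11 ∣ 10k, and as gcd(10, 11) = 1, exactly when 11 ∣ k.
The smallest positive such k is 11.

11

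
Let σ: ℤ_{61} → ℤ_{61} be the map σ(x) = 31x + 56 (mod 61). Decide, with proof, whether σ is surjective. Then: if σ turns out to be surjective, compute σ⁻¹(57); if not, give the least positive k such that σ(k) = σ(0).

By definition, σ is surjective if every y in the codomain equals σ(x) for some x in the domain.
Since gcd(31, 61) = 1, 31 is invertible modulo 61. Euclid's algorithm: 61 = 1·31 + 30, 31 = 1·30 + 1; back-substituting gives 1 = 2·31 − 1·61, so 31⁻¹ ≡ 2 (mod 61).
Then y ↦ 2(y − 56) is a two-sided inverse to σ, so every y ∈ ℤ_{61} has a preimage.
Therefore σ is surjective.
Since σ is surjective, we compute σ⁻¹(57): solve 31x + 56 ≡ 57 (mod 61), i.e. 31x ≡ 1 (mod 61).
Multiplying by 31⁻¹ = 2 gives x ≡ 2·1 = 2 ≡ 2 (mod 61).
Check: σ(2) = 31·2 + 56 = 118 = 1·61 + 57 ≡ 57 (mod 61).

2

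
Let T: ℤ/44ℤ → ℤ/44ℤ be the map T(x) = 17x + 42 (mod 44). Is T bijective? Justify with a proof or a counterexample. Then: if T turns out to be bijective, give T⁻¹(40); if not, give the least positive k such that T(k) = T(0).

If T(u) = T(v), then 17u ≡ 17v (mod 44). Because gcd(17, 44) = 1, we may cancel 17 to get u ≡ v (mod 44).
We now compute 17⁻¹ mod 44 explicitly. Euclid's algorithm: 44 = 2·17 + 10, 17 = 1·10 + 7, 10 = 1·7 + 3, 7 = 2·3 + 1; back-substituting gives 1 = 13·17 − 5·44, so 17⁻¹ ≡ 13 (mod 44).
For any y ∈ ℤ/44ℤ, x = 13(y − 42) mod 44 satisfies T(x) = 17·13(y − 42) + 42 ≡ y (since 17·13 ≡ 1 mod 44). So every y has a preimage.
Thus T is bijective.
Since T is bijective, we find T⁻¹(40): we need 17x ≡ 40 − 42 ≡ 42 (mod 44). Using 17⁻¹ = 13: x ≡ 13·42 = 546 = 12·44 + 18, so x = 18.
Check: T(18) = 17·18 + 42 = 348 = 7·44 + 40 ≡ 40 (mod 44).

18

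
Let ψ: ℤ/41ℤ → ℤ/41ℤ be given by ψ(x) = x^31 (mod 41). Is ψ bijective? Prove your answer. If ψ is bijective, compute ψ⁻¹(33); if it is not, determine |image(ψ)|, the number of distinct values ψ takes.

Since 41 is prime, the nonzero elements of ℤ/41ℤ form a cyclic group of order 40.
As gcd(31, 40) = 1, raising to the 31st power is a bijection on this group: if a^31 ≡ b^31 then (ab^{−1})^31 = 1, and the only element of order dividing gcd(31, 40) = 1 is 1, so a = b.
With ψ(0) = 0 this makes ψ injective on all of ℤ/41ℤ, hence bijective (finite equal-size domain and codomain). In particular ψ is bijective.
Since ψ is bijective, we find the preimage of 33. The inverse of x ↦ x^31 on (ℤ/41ℤ)^× is x ↦ x^31, because 31·31 = 961 = 24·40 + 1 ≡ 1 (mod 40) and x^{40} = 1 for x ≠ 0 (Fermat). So ψ⁻¹(33) = 33^31 mod 41.
Repeated squaring mod 41: 33^1 ≡ 33, 33^2 ≡ 33² = 1089 ≡ 23, 33^4 ≡ 23² = 529 ≡ 37, 33^8 ≡ 37² = 1369 ≡ 16, 33^16 ≡ 16² = 256 ≡ 10. Since 31 = 16 + 8 + 4 + 2 + 1, 33^31 ≡ 10·16·37·23·33: 10·16 = 160 ≡ 37, then 37·37 = 1369 ≡ 16, then 16·23 = 368 ≡ 40, then 40·33 = 1320 ≡ 8. So 33^31 ≡ 8 (mod 41).
Hence ψ⁻¹(33) = 8.

8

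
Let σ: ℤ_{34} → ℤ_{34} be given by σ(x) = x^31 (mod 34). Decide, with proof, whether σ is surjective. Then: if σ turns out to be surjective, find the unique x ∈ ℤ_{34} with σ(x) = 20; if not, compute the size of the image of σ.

Computing x^31 mod 34 for each x (by repeated squaring, reducing mod 34 at every step), the values σ(0), σ(1), …, σ(33) are: 0, 1, 26, 23, 30, 7, 20, 5, 32, 19, 12, 31, 10, 21, 28, 25, 16, 17, 18, 9, 6, 13, 24, 3, 22, 15, 2, 29, 14, 27, 4, 11, 8, 33.
Every element of ℤ_{34} appears exactly once in this list, so σ is a bijection, and in particular surjective.
Since σ is surjective, we read off the preimage of 20 from the same table: σ(6) = 20, so σ⁻¹(20) = 6.

6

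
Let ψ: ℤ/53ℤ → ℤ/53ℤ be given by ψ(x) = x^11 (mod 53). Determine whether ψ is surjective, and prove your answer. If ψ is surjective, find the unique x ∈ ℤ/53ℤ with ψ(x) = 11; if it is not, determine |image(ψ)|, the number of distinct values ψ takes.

17

Since 53 is prime, the nonzero elements of ℤ/53ℤ form a cyclic group of order 52.
As gcd(11, 52) = 1, raising to the 11th power is a bijection on this group: if x_1^11 ≡ x_2^11 then (x_1x_2^{−1})^11 = 1, and the only element of order dividing gcd(11, 52) = 1 is 1, so x_1 = x_2.
With ψ(0) = 0 this makes ψ injective on all of ℤ/53ℤ, hence bijective (finite equal-size domain and codomain). In particular ψ is surjective.
Since ψ is surjective, we find the preimage of 11. The inverse of x ↦ x^11 on (ℤ/53ℤ)^× is x ↦ x^19, because 11·19 = 209 = 4·52 + 1 ≡ 1 (mod 52) and x^{52} = 1 for x ≠ 0 (Fermat). So ψ⁻¹(11) = 11^19 mod 53.
Repeated squaring mod 53: 11^1 ≡ 11, 11^2 ≡ 11² = 121 ≡ 15, 11^4 ≡ 15² = 225 ≡ 13, 11^8 ≡ 13² = 169 ≡ 10, 11^16 ≡ 10² = 100 ≡ 47. Since 19 = 16 + 2 + 1, 11^19 ≡ 47·15·11: 47·15 = 705 ≡ 16, then 16·11 = 176 ≡ 17. So 11^19 ≡ 17 (mod 53).
Hence ψ⁻¹(11) = 17.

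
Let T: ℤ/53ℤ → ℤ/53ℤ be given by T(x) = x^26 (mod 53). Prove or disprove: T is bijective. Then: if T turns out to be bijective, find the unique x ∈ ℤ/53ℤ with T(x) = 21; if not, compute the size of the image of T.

T(2): Repeated squaring mod 53: 2^1 ≡ 2, 2^2 ≡ 2² = 4, 2^4 ≡ 4² = 16, 2^8 ≡ 16² = 256 ≡ 44, 2^16 ≡ 44² = 1936 ≡ 28. Since 26 = 16 + 8 + 2, 2^26 ≡ 28·44·4: 28·44 = 1232 ≡ 13, then 13·4 = 52. So 2^26 ≡ 52 (mod 53).
T(3): Repeated squaring mod 53: 3^1 ≡ 3, 3^2 ≡ 3² = 9, 3^4 ≡ 9² = 81 ≡ 28, 3^8 ≡ 28² = 784 ≡ 42, 3^16 ≡ 42² = 1764 ≡ 15. Since 26 = 16 + 8 + 2, 3^26 ≡ 15·42·9: 15·42 = 630 ≡ 47, then 47·9 = 423 ≡ 52. So 3^26 ≡ 52 (mod 53).
So T(2) = T(3) = 52 while 2 ≠ 3, thus T is not injective, hence not bijective.
Since T is not bijective, we determine |image(T)|. Computing x^26 mod 53 for each x (by repeated squaring, reducing mod 53 at every step), the values T(0), T(1), …, T(52) are: 0, 1, 52, 52, 1, 52, 1, 1, 52, 1, 1, 1, 52, 1, 52, 1, 1, 1, 52, 52, 52, 52, 52, 52, 1, 1, 52, 52, 1, 1, 52, 52, 52, 52, 52, 52, 1, 1, 1, 52, 1, 52, 1, 1, 1, 52, 1, 1, 52, 1, 52, 52, 1.
The distinct values are {0, 1, 52}; there are 3 of them.

3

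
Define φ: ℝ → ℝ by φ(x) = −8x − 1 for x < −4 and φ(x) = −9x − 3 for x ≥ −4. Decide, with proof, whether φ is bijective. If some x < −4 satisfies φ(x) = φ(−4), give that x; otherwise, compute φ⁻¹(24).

Both pieces are strictly decreasing (slopes −8 and −9), so each is injective on its own interval.
The left piece maps (−∞, −4) onto (31, ∞); the right piece maps [−4, ∞) onto (−∞, 33].
These images overlap. In particular φ(−4) = 33 (right piece), and solving −8x − 1 = 33 on the left piece gives x = −17/4 < −4.
So φ(−17/4) = φ(−4) with −17/4 ≠ −4, and φ is not injective, hence not bijective. This x = −17/4 is the requested value below −4.

-17/4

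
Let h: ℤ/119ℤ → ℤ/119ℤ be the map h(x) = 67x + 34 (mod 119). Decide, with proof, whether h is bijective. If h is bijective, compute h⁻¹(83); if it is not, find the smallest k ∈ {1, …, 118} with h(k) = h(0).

By definition, h is injective if h(x_1) = h(x_2) implies x_1 = x_2.
Suppose h(x_1) = h(x_2) in ℤ/119ℤ. Then 67x_1 + 34 ≡ 67x_2 + 34 (mod 119), therefore 67(x_1 − x_2) ≡ 0 (mod 119).
Since gcd(67, 119) = 1, 67 is invertible modulo 119, so x_1 − x_2 ≡ 0 (mod 119), i.e. x_1 = x_2.
We now compute 67⁻¹ mod 119 explicitly. Euclid's algorithm: 119 = 1·67 + 52, 67 = 1·52 + 15, 52 = 3·15 + 7, 15 = 2·7 + 1; back-substituting gives 1 = 16·67 − 9·119, so 67⁻¹ ≡ 16 (mod 119).
Then y ↦ 16(y − 34) is a two-sided inverse to h, so every y ∈ ℤ/119ℤ has a preimage.
Thus h is bijective.
Since h is bijective, we find h⁻¹(83): we need 67x ≡ 83 − 34 ≡ 49 (mod 119). Using 67⁻¹ = 16: x ≡ 16·49 = 784 = 6·119 + 70, so x = 70.
Check: h(70) = 67·70 + 34 = 4724 = 39·119 + 83 ≡ 83 (mod 119).

70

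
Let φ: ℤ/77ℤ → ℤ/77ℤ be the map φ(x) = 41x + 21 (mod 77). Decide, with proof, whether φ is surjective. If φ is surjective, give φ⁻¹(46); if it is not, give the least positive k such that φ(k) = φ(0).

Recall: surjectivity means every element of the codomain has a preimage under φ.
Since gcd(41, 77) = 1, 41 is invertible modulo 77. Euclid's algorithm: 77 = 1·41 + 36, 41 = 1·36 + 5, 36 = 7·5 + 1; back-substituting gives 1 = 62·41 − 33·77, so 41⁻¹ ≡ 62 (mod 77).
For any y ∈ ℤ/77ℤ, x = 62(y − 21) mod 77 satisfies φ(x) = 41·62(y − 21) + 21 ≡ y (since 41·62 ≡ 1 mod 77). So every y has a preimage.
Hence φ is surjective.
Since φ is surjective, we find φ⁻¹(46): we need 41x ≡ 46 − 21 ≡ 25 (mod 77). Using 41⁻¹ = 62: x ≡ 62·25 = 1550 = 20·77 + 10, so x = 10.
Check: φ(10) = 41·10 + 21 = 431 = 5·77 + 46 ≡ 46 (mod 77).

10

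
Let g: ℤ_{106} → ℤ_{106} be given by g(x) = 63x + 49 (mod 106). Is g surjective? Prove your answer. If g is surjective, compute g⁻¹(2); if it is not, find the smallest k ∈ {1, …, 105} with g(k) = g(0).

43

Recall: surjectivity means every element of the codomain has a preimage under g.
Since gcd(63, 106) = 1, 63 is invertible modulo 106. Euclid's algorithm: 106 = 1·63 + 43, 63 = 1·43 + 20, 43 = 2·20 + 3, 20 = 6·3 + 2, 3 = 1·2 + 1; back-substituting gives 1 = 69·63 − 41·106, so 63⁻¹ ≡ 69 (mod 106).
For any y ∈ ℤ_{106}, x = 69(y − 49) mod 106 satisfies g(x) = 63·69(y − 49) + 49 ≡ y (since 63·69 ≡ 1 mod 106). So every y has a preimage.
Hence g is surjective.
Since g is surjective, we compute g⁻¹(2): solve 63x + 49 ≡ 2 (mod 106), i.e. 63x ≡ 59 (mod 106).
Multiplying by 63⁻¹ = 69 gives x ≡ 69·59 = 4071 = 38·106 + 43 ≡ 43 (mod 106).
Check: g(43) = 63·43 + 49 = 2758 = 26·106 + 2 ≡ 2 (mod 106).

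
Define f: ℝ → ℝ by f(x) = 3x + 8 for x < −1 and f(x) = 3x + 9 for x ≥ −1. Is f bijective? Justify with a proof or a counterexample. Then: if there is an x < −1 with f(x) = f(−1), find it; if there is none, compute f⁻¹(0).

Both pieces are strictly increasing (slopes 3 and 3), so each is injective on its own interval.
The left piece maps (−∞, −1) onto (−∞, 5); the right piece maps [−1, ∞) onto [6, ∞).
The images leave a gap (5 has no preimage), so f is not surjective, hence not bijective.
Because the two images are disjoint, no x < −1 has f(x) = f(−1), so we compute f⁻¹(0): 0 lies in (−∞, 5), so solve 3x + 8 = 0: x = (0 − 8)/3 = −8/3.

-8/3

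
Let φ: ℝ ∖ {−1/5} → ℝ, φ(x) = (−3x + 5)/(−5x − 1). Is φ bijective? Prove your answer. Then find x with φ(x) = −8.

If φ(x) = 3/5, cross-multiplying gives −5(−3x + 5) = −3(−5x − 1), which simplifies to −25 = 3 — false.  So 3/5 has no preimage and φ is not surjective.
Therefore φ is not bijective.
Solving φ(x) = −8: cross-multiplying gives −3x + 5 = −8(−5x − 1), which rearranges to −43x = 3, so x = −3/43.

-3/43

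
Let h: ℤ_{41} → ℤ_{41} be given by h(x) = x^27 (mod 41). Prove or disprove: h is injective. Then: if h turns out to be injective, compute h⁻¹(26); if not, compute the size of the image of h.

28

Since 41 is prime, the nonzero elements of ℤ_{41} form a cyclic group of order 40.
As gcd(27, 40) = 1, raising to the 27th power is a bijection on this group: if x_1^27 ≡ x_2^27 then (x_1x_2^{−1})^27 = 1, and the only element of order dividing gcd(27, 40) = 1 is 1, so x_1 = x_2.
With h(0) = 0 this makes h injective on all of ℤ_{41}, hence bijective (finite equal-size domain and codomain). In particular h is injective.
Since h is injective, we find the preimage of 26. The inverse of x ↦ x^27 on (ℤ_{41})^× is x ↦ x^3, because 27·3 = 81 = 2·40 + 1 ≡ 1 (mod 40) and x^{40} = 1 for x ≠ 0 (Fermat). So h⁻¹(26) = 26^3 mod 41.
Repeated squaring mod 41: 26^1 ≡ 26, 26^2 ≡ 26² = 676 ≡ 20. Since 3 = 2 + 1, 26^3 ≡ 20·26: 20·26 = 520 ≡ 28. So 26^3 ≡ 28 (mod 41).
Hence h⁻¹(26) = 28.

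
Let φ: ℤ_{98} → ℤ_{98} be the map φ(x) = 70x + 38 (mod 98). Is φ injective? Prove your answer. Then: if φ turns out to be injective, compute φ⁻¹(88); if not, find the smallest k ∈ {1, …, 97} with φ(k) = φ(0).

We have gcd(70, 98) = 14 > 1. Taking s = 0 and t = 7: φ(0) = 38 and φ(7) = 70·7 + 38 = 528 ≡ 38 (mod 98).
So φ(0) = φ(7) while 0 ≠ 7, hence φ is not injective.
Since φ is not injective, we find the least positive k with φ(k) = φ(0): this means 70k ≡ 0 (mod 98), i.e. 98 ∣ 70k. Since gcd(70, 98) = 14, dividing through by 14 this holds exactly when 7 ∣ 5k, and as gcd(5, 7) = 1, exactly when 7 ∣ k.
The smallest positive such k is 7.

7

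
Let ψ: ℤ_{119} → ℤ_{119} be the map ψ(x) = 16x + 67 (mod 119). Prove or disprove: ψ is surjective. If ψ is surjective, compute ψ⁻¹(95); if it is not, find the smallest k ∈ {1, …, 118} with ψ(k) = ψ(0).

91

Since gcd(16, 119) = 1, 16 is invertible modulo 119. Euclid's algorithm: 119 = 7·16 + 7, 16 = 2·7 + 2, 7 = 3·2 + 1; back-substituting gives 1 = 67·16 − 9·119, so 16⁻¹ ≡ 67 (mod 119).
For any y ∈ ℤ_{119}, x = 67(y − 67) mod 119 satisfies ψ(x) = 16·67(y − 67) + 67 ≡ y (since 16·67 ≡ 1 mod 119). So every y has a preimage.
So ψ is surjective.
Since ψ is surjective, we find ψ⁻¹(95): we need 16x ≡ 95 − 67 ≡ 28 (mod 119). Using 16⁻¹ = 67: x ≡ 67·28 = 1876 = 15·119 + 91, so x = 91.
Check: ψ(91) = 16·91 + 67 = 1523 = 12·119 + 95 ≡ 95 (mod 119).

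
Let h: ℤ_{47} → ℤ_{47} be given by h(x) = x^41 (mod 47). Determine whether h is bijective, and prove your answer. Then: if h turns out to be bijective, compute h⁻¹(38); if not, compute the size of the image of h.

Since 47 is prime, the nonzero elements of ℤ_{47} form a cyclic group of order 46.
As gcd(41, 46) = 1, raising to the 41st power is a bijection on this group: if a^41 ≡ b^41 then (ab^{−1})^41 = 1, and the only element of order dividing gcd(41, 46) = 1 is 1, so a = b.
With h(0) = 0 this makes h injective on all of ℤ_{47}, hence bijective (finite equal-size domain and codomain). In particular h is bijective.
Since h is bijective, we find the preimage of 38. The inverse of x ↦ x^41 on (ℤ_{47})^× is x ↦ x^9, because 41·9 = 369 = 8·46 + 1 ≡ 1 (mod 46) and x^{46} = 1 for x ≠ 0 (Fermat). So h⁻¹(38) = 38^9 mod 47.
Repeated squaring mod 47: 38^1 ≡ 38, 38^2 ≡ 38² = 1444 ≡ 34, 38^4 ≡ 34² = 1156 ≡ 28, 38^8 ≡ 28² = 784 ≡ 32. Since 9 = 8 + 1, 38^9 ≡ 32·38: 32·38 = 1216 ≡ 41. So 38^9 ≡ 41 (mod 47).
Hence h⁻¹(38) = 41.

41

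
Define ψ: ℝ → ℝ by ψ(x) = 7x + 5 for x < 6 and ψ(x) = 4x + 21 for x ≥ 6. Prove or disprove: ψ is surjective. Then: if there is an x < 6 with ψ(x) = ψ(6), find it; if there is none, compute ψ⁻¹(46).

40/7

Both pieces are strictly increasing (slopes 7 and 4), so each is injective on its own interval.
The left piece maps (−∞, 6) onto (−∞, 47); the right piece maps [6, ∞) onto [45, ∞).
The union (−∞, 47) ∪ [45, ∞) covers ℝ, so ψ is surjective.
For the follow-up: the images overlap, so an x < 6 with ψ(x) = ψ(6) exists. ψ(6) = 45; solving 7x + 5 = 45 for x < 6 gives x = (45 − 5)/7 = 40/7.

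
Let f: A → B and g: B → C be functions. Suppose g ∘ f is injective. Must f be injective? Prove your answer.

Suppose f(a) = f(b). Applying g: (g ∘ f)(a) = (g ∘ f)(b). Since g ∘ f is injective, a = b. Hence f is injective.

injective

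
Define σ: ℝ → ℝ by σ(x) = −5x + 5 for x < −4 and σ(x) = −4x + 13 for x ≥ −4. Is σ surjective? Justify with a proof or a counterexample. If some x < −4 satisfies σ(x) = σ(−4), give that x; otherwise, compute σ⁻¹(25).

-24/5

Both pieces are strictly decreasing (slopes −5 and −4), so each is injective on its own interval.
The left piece maps (−∞, −4) onto (25, ∞); the right piece maps [−4, ∞) onto (−∞, 29].
The union (25, ∞) ∪ (−∞, 29] covers ℝ, so σ is surjective.
For the follow-up: the images overlap, so an x < −4 with σ(x) = σ(−4) exists. σ(−4) = 29; solving −5x + 5 = 29 for x < −4 gives x = (29 − 5)/(−5) = −24/5.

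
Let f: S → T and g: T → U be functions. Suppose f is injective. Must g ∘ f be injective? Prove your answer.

No. Take S = T = U = {1, 2, 3}, f = identity (injective), and g(x) = 1 for every x.
Then (g ∘ f)(1) = 1 = (g ∘ f)(3) with 1 ≠ 3, so g ∘ f is not injective.

not injective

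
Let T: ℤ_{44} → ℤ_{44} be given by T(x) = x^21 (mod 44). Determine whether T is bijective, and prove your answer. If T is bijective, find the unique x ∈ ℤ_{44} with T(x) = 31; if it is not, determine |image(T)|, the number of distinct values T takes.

33

T(0) = 0^21 = 0.
T(22): Repeated squaring mod 44: 22^1 ≡ 22, 22^2 ≡ 22² = 484 ≡ 0, 22^4 ≡ 0² = 0, 22^8 ≡ 0² = 0, 22^16 ≡ 0² = 0. Since 21 = 16 + 4 + 1, 22^21 ≡ 0·0·22: 0·0 = 0, then 0·22 = 0. So 22^21 ≡ 0 (mod 44).
So T(0) = T(22) = 0 while 0 ≠ 22, so T is not injective, hence not bijective.
Since T is not bijective, we determine |image(T)|. Computing x^21 mod 44 for each x (by repeated squaring, reducing mod 44 at every step), the values T(0), T(1), …, T(43) are: 0, 1, 24, 3, 4, 5, 28, 7, 8, 9, 32, 11, 12, 13, 36, 15, 16, 17, 40, 19, 20, 21, 0, 23, 24, 25, 4, 27, 28, 29, 8, 31, 32, 33, 12, 35, 36, 37, 16, 39, 40, 41, 20, 43.
The distinct values are {0, 1, 3, 4, 5, 7, 8, 9, 11, 12, 13, 15, 16, 17, 19, 20, 21, 23, 24, 25, 27, 28, 29, 31, 32, 33, 35, 36, 37, 39, 40, 41, 43}; there are 33 of them.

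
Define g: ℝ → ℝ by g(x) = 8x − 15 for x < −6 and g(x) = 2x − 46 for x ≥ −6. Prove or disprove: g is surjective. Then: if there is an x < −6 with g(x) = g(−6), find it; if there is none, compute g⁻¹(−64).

-49/8

Both pieces are strictly increasing (slopes 8 and 2), so each is injective on its own interval.
The left piece maps (−∞, −6) onto (−∞, −63); the right piece maps [−6, ∞) onto [−58, ∞).
The union (−∞, −63) ∪ [−58, ∞) omits the interval between −63 and −58; in particular −63 has no preimage. So g is not surjective.
Because the two images are disjoint, no x < −6 has g(x) = g(−6), so we compute g⁻¹(−64): −64 lies in (−∞, −63), so solve 8x − 15 = −64: x = (−64 + 15)/8 = −49/8.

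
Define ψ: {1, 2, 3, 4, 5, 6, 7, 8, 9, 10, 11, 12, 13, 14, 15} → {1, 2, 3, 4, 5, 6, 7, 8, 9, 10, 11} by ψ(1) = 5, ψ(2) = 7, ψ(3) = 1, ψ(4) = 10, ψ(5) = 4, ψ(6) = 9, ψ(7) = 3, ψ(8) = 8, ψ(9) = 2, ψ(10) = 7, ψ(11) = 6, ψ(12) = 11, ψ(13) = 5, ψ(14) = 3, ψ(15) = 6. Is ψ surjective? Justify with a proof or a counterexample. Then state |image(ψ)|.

11

Every element of the codomain has a preimage: 1 = ψ(3), 2 = ψ(9), 3 = ψ(7), 4 = ψ(5), 5 = ψ(1), 6 = ψ(11), 7 = ψ(2), 8 = ψ(8), 9 = ψ(6), 10 = ψ(4), 11 = ψ(12).
So ψ is surjective.
The image of ψ is {1, 2, 3, 4, 5, 6, 7, 8, 9, 10, 11}, which has 11 elements.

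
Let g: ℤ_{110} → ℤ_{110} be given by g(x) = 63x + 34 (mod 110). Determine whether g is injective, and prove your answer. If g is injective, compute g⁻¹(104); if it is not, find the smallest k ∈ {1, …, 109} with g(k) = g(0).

50

By definition, g is injective if g(u) = g(v) implies u = v.
If g(u) = g(v), then 63u ≡ 63v (mod 110). Because gcd(63, 110) = 1, we may cancel 63 to get u ≡ v (mod 110).
So g is injective.
We now compute 63⁻¹ mod 110 explicitly. Euclid's algorithm: 110 = 1·63 + 47, 63 = 1·47 + 16, 47 = 2·16 + 15, 16 = 1·15 + 1; back-substituting gives 1 = 7·63 − 4·110, so 63⁻¹ ≡ 7 (mod 110).
Since g is injective, we find g⁻¹(104): we need 63x ≡ 104 − 34 ≡ 70 (mod 110). Using 63⁻¹ = 7: x ≡ 7·70 = 490 = 4·110 + 50, so x = 50.
Check: g(50) = 63·50 + 34 = 3184 = 28·110 + 104 ≡ 104 (mod 110).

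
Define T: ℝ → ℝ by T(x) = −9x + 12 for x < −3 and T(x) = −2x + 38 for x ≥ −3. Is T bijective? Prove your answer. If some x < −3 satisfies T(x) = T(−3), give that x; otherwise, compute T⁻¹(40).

Both pieces are strictly decreasing (slopes −9 and −2), so each is injective on its own interval.
The left piece maps (−∞, −3) onto (39, ∞); the right piece maps [−3, ∞) onto (−∞, 44].
These images overlap. In particular T(−3) = 44 (right piece), and solving −9x + 12 = 44 on the left piece gives x = −32/9 < −3.
So T(−32/9) = T(−3) with −32/9 ≠ −3, and T is not injective, hence not bijective. This x = −32/9 is the requested value below −3.

-32/9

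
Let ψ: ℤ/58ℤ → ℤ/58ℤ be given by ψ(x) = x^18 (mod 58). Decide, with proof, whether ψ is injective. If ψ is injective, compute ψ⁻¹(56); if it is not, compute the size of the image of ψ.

30

ψ(28): Repeated squaring mod 58: 28^1 ≡ 28, 28^2 ≡ 28² = 784 ≡ 30, 28^4 ≡ 30² = 900 ≡ 30, 28^8 ≡ 30² = 900 ≡ 30, 28^16 ≡ 30² = 900 ≡ 30. Since 18 = 16 + 2, 28^18 ≡ 30·30: 30·30 = 900 ≡ 30. So 28^18 ≡ 30 (mod 58).
ψ(30): Repeated squaring mod 58: 30^1 ≡ 30, 30^2 ≡ 30² = 900 ≡ 30, 30^4 ≡ 30² = 900 ≡ 30, 30^8 ≡ 30² = 900 ≡ 30, 30^16 ≡ 30² = 900 ≡ 30. Since 18 = 16 + 2, 30^18 ≡ 30·30: 30·30 = 900 ≡ 30. So 30^18 ≡ 30 (mod 58).
So ψ(28) = ψ(30) = 30 while 28 ≠ 30, hence ψ is not injective.
Since ψ is not injective, we determine |image(ψ)|. Computing x^18 mod 58 for each x (by repeated squaring, reducing mod 58 at every step), the values ψ(0), ψ(1), …, ψ(57) are: 0, 1, 42, 35, 24, 45, 20, 23, 22, 7, 34, 33, 28, 25, 38, 9, 54, 57, 4, 5, 36, 51, 52, 49, 16, 53, 6, 13, 30, 29, 30, 13, 6, 53, 16, 49, 52, 51, 36, 5, 4, 57, 54, 9, 38, 25, 28, 33, 34, 7, 22, 23, 20, 45, 24, 35, 42, 1.
The distinct values are {0, 1, 4, 5, 6, 7, 9, 13, 16, 20, 22, 23, 24, 25, 28, 29, 30, 33, 34, 35, 36, 38, 42, 45, 49, 51, 52, 53, 54, 57}; there are 30 of them.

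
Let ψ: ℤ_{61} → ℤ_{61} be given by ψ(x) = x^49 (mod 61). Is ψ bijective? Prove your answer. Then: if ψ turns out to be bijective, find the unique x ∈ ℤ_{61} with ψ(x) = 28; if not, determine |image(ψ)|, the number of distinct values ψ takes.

Since 61 is prime, the nonzero elements of ℤ_{61} form a cyclic group of order 60.
As gcd(49, 60) = 1, raising to the 49th power is a bijection on this group: if a^49 ≡ b^49 then (ab^{−1})^49 = 1, and the only element of order dividing gcd(49, 60) = 1 is 1, so a = b.
With ψ(0) = 0 this makes ψ injective on all of ℤ_{61}, hence bijective (finite equal-size domain and codomain). In particular ψ is bijective.
Since ψ is bijective, we find the preimage of 28. The inverse of x ↦ x^49 on (ℤ_{61})^× is x ↦ x^49, because 49·49 = 2401 = 40·60 + 1 ≡ 1 (mod 60) and x^{60} = 1 for x ≠ 0 (Fermat). So ψ⁻¹(28) = 28^49 mod 61.
Repeated squaring mod 61: 28^1 ≡ 28, 28^2 ≡ 28² = 784 ≡ 52, 28^4 ≡ 52² = 2704 ≡ 20, 28^8 ≡ 20² = 400 ≡ 34, 28^16 ≡ 34² = 1156 ≡ 58, 28^32 ≡ 58² = 3364 ≡ 9. Since 49 = 32 + 16 + 1, 28^49 ≡ 9·58·28: 9·58 = 522 ≡ 34, then 34·28 = 952 ≡ 37. So 28^49 ≡ 37 (mod 61).
Hence ψ⁻¹(28) = 37.

37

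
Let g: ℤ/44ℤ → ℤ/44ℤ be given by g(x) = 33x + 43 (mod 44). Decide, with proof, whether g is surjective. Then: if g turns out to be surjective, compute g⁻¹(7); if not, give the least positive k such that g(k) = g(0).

4

Since gcd(33, 44) = 11, we have 33x ≡ 0 (mod 11) for all x, so g(x) ≡ 10 (mod 11).
But 0 ≢ 10 (mod 11), so 0 ∈ ℤ/44ℤ has no preimage. Thus g is not surjective.
Since g is not surjective, we find the least positive k with g(k) = g(0): this means 33k ≡ 0 (mod 44), i.e. 44 ∣ 33k. Since gcd(33, 44) = 11, dividing through by 11 this holds exactly when 4 ∣ 3k, and as gcd(3, 4) = 1, exactly when 4 ∣ k.
The smallest positive such k is 4.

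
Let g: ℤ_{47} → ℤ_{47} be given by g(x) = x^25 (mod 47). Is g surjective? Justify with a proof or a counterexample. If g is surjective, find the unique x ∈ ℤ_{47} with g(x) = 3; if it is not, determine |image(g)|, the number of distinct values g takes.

12

Since 47 is prime, the nonzero elements of ℤ_{47} form a cyclic group of order 46.
As gcd(25, 46) = 1, raising to the 25th power is a bijection on this group: if u^25 ≡ v^25 then (uv^{−1})^25 = 1, and the only element of order dividing gcd(25, 46) = 1 is 1, so u = v.
With g(0) = 0 this makes g injective on all of ℤ_{47}, hence bijective (finite equal-size domain and codomain). In particular g is surjective.
Since g is surjective, we find the preimage of 3. The inverse of x ↦ x^25 on (ℤ_{47})^× is x ↦ x^35, because 25·35 = 875 = 19·46 + 1 ≡ 1 (mod 46) and x^{46} = 1 for x ≠ 0 (Fermat). So g⁻¹(3) = 3^35 mod 47.
Repeated squaring mod 47: 3^1 ≡ 3, 3^2 ≡ 3² = 9, 3^4 ≡ 9² = 81 ≡ 34, 3^8 ≡ 34² = 1156 ≡ 28, 3^16 ≡ 28² = 784 ≡ 32, 3^32 ≡ 32² = 1024 ≡ 37. Since 35 = 32 + 2 + 1, 3^35 ≡ 37·9·3: 37·9 = 333 ≡ 4, then 4·3 = 12. So 3^35 ≡ 12 (mod 47).
Hence g⁻¹(3) = 12.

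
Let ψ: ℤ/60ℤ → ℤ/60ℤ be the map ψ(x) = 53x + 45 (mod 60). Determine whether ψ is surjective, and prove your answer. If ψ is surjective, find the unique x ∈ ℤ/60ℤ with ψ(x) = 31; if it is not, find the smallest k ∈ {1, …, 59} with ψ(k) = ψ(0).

2

Since gcd(53, 60) = 1, 53 is invertible modulo 60. Euclid's algorithm: 60 = 1·53 + 7, 53 = 7·7 + 4, 7 = 1·4 + 3, 4 = 1·3 + 1; back-substituting gives 1 = 17·53 − 15·60, so 53⁻¹ ≡ 17 (mod 60).
Then y ↦ 17(y − 45) is a two-sided inverse to ψ, so every y ∈ ℤ/60ℤ has a preimage.
Therefore ψ is surjective.
Since ψ is surjective, we compute ψ⁻¹(31): solve 53x + 45 ≡ 31 (mod 60), i.e. 53x ≡ 46 (mod 60).
Multiplying by 53⁻¹ = 17 gives x ≡ 17·46 = 782 = 13·60 + 2 ≡ 2 (mod 60).
Check: ψ(2) = 53·2 + 45 = 151 = 2·60 + 31 ≡ 31 (mod 60).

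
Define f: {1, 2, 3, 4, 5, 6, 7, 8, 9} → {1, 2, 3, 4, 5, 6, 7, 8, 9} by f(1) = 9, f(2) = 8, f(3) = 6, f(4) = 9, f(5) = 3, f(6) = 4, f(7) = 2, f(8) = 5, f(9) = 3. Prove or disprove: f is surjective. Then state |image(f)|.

No element maps to 1, so f is not surjective.
The image of f is {2, 3, 4, 5, 6, 8, 9}, which has 7 elements.

7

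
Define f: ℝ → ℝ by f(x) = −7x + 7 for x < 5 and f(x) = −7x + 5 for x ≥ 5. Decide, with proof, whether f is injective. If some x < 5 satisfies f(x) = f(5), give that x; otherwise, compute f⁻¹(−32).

37/7

Both pieces are strictly decreasing (slopes −7 and −7), so each is injective on its own interval.
The left piece maps (−∞, 5) onto (−28, ∞); the right piece maps [5, ∞) onto (−∞, −30].
These images are disjoint, so no value is attained by both pieces. Hence f is injective.
Because the two images are disjoint, no x < 5 has f(x) = f(5), so we compute f⁻¹(−32): −32 lies in (−∞, −30], so solve −7x + 5 = −32: x = (−32 − 5)/(−7) = 37/7.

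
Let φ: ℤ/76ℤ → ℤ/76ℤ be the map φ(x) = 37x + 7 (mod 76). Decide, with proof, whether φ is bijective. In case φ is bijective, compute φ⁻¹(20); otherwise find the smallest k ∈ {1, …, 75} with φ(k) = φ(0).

25

Recall that φ is injective if φ(x_1) = φ(x_2) implies x_1 = x_2.
Suppose φ(x_1) = φ(x_2) in ℤ/76ℤ. Then 37x_1 + 7 ≡ 37x_2 + 7 (mod 76), hence 37(x_1 − x_2) ≡ 0 (mod 76).
Since gcd(37, 76) = 1, 37 is invertible modulo 76, hence x_1 − x_2 ≡ 0 (mod 76), i.e. x_1 = x_2.
We now compute 37⁻¹ mod 76 explicitly. Euclid's algorithm: 76 = 2·37 + 2, 37 = 18·2 + 1; back-substituting gives 1 = 37·37 − 18·76, so 37⁻¹ ≡ 37 (mod 76).
For any y ∈ ℤ/76ℤ, x = 37(y − 7) mod 76 satisfies φ(x) = 37·37(y − 7) + 7 ≡ y (since 37·37 ≡ 1 mod 76). So every y has a preimage.
Hence φ is bijective.
Since φ is bijective, we find φ⁻¹(20): we need 37x ≡ 20 − 7 ≡ 13 (mod 76). Using 37⁻¹ = 37: x ≡ 37·13 = 481 = 6·76 + 25, so x = 25.
Check: φ(25) = 37·25 + 7 = 932 = 12·76 + 20 ≡ 20 (mod 76).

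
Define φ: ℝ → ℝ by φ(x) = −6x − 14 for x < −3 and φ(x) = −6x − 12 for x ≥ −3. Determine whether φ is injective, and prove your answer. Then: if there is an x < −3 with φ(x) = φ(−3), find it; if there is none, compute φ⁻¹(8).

-10/3

Both pieces are strictly decreasing (slopes −6 and −6), so each is injective on its own interval.
The left piece maps (−∞, −3) onto (4, ∞); the right piece maps [−3, ∞) onto (−∞, 6].
These images overlap. In particular φ(−3) = 6 (right piece), and solving −6x − 14 = 6 on the left piece gives x = −10/3 < −3.
So φ(−10/3) = φ(−3) with −10/3 ≠ −3, and φ is not injective. This x = −10/3 is the requested value below −3.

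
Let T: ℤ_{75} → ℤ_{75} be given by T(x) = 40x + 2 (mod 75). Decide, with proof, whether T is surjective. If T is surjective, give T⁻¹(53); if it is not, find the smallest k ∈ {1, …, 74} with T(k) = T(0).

Recall: surjectivity means every element of the codomain has a preimage under T.
Since gcd(40, 75) = 5, we have 40x ≡ 0 (mod 5) for all x, so T(x) ≡ 2 (mod 5).
But 0 ≢ 2 (mod 5), so 0 ∈ ℤ_{75} has no preimage. So T is not surjective.
Since T is not surjective, we find the least positive k with T(k) = T(0): this means 40k ≡ 0 (mod 75), i.e. 75 ∣ 40k. Since gcd(40, 75) = 5, dividing through by 5 this holds exactly when 15 ∣ 8k, and as gcd(8, 15) = 1, exactly when 15 ∣ k.
The smallest positive such k is 15.

15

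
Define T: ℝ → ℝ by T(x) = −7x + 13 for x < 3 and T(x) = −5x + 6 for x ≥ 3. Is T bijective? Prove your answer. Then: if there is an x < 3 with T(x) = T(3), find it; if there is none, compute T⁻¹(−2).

15/7

Both pieces are strictly decreasing (slopes −7 and −5), so each is injective on its own interval.
The left piece maps (−∞, 3) onto (−8, ∞); the right piece maps [3, ∞) onto (−∞, −9].
The images leave a gap (−8 has no preimage), so T is not surjective, hence not bijective.
Because the two images are disjoint, no x < 3 has T(x) = T(3), so we compute T⁻¹(−2): −2 lies in (−8, ∞), so solve −7x + 13 = −2: x = (−2 − 13)/(−7) = 15/7.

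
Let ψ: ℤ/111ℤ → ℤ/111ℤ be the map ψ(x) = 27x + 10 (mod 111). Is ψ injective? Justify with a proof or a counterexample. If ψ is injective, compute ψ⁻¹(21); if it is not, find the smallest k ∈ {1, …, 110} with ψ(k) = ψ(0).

We have gcd(27, 111) = 3 > 1. Taking x_1 = 0 and x_2 = 37: ψ(0) = 10 and ψ(37) = 27·37 + 10 = 1009 ≡ 10 (mod 111).
So ψ(0) = ψ(37) while 0 ≠ 37, thus ψ is not injective.
Since ψ is not injective, we find the least positive k with ψ(k) = ψ(0): this means 27k ≡ 0 (mod 111), i.e. 111 ∣ 27k. Since gcd(27, 111) = 3, dividing through by 3 this holds exactly when 37 ∣ 9k, and as gcd(9, 37) = 1, exactly when 37 ∣ k.
The smallest positive such k is 37.

37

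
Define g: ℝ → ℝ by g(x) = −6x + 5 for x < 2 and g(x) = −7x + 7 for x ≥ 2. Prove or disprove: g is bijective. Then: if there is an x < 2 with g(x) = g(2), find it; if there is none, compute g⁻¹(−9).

Both pieces are strictly decreasing (slopes −6 and −7), so each is injective on its own interval.
The left piece maps (−∞, 2) onto (−7, ∞); the right piece maps [2, ∞) onto (−∞, −7].
Since −7 = −7, the images partition ℝ: g is injective and surjective, hence bijective.
Because the two images are disjoint, no x < 2 has g(x) = g(2), so we compute g⁻¹(−9): −9 lies in (−∞, −7], so solve −7x + 7 = −9: x = (−9 − 7)/(−7) = 16/7.

16/7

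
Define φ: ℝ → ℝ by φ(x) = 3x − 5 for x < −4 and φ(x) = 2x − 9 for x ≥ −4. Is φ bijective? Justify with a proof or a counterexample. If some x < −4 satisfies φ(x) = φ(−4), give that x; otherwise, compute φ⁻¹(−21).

-16/3

Both pieces are strictly increasing (slopes 3 and 2), so each is injective on its own interval.
The left piece maps (−∞, −4) onto (−∞, −17); the right piece maps [−4, ∞) onto [−17, ∞).
Since −17 = −17, the images partition ℝ: φ is injective and surjective, hence bijective.
Because the two images are disjoint, no x < −4 has φ(x) = φ(−4), so we compute φ⁻¹(−21): −21 lies in (−∞, −17), so solve 3x − 5 = −21: x = (−21 + 5)/3 = −16/3.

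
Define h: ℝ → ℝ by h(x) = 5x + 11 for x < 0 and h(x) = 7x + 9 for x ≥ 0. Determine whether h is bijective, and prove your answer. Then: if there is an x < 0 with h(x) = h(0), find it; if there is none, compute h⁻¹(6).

-2/5

Both pieces are strictly increasing (slopes 5 and 7), so each is injective on its own interval.
The left piece maps (−∞, 0) onto (−∞, 11); the right piece maps [0, ∞) onto [9, ∞).
These images overlap. In particular h(0) = 9 (right piece), and solving 5x + 11 = 9 on the left piece gives x = −2/5 < 0.
So h(−2/5) = h(0) with −2/5 ≠ 0, and h is not injective, hence not bijective. This x = −2/5 is the requested value below 0.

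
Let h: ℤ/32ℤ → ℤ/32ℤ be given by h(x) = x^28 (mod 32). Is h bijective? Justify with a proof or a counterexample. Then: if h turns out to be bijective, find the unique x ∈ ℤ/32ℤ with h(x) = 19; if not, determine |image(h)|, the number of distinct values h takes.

3

h(0) = 0^28 = 0.
h(2): Repeated squaring mod 32: 2^1 ≡ 2, 2^2 ≡ 2² = 4, 2^4 ≡ 4² = 16, 2^8 ≡ 16² = 256 ≡ 0, 2^16 ≡ 0² = 0. Since 28 = 16 + 8 + 4, 2^28 ≡ 0·0·16: 0·0 = 0, then 0·16 = 0. So 2^28 ≡ 0 (mod 32).
So h(0) = h(2) = 0 while 0 ≠ 2, thus h is not injective, hence not bijective.
Since h is not bijective, we determine |image(h)|. Computing x^28 mod 32 for each x (by repeated squaring, reducing mod 32 at every step), the values h(0), h(1), …, h(31) are: 0, 1, 0, 17, 0, 17, 0, 1, 0, 1, 0, 17, 0, 17, 0, 1, 0, 1, 0, 17, 0, 17, 0, 1, 0, 1, 0, 17, 0, 17, 0, 1.
The distinct values are {0, 1, 17}; there are 3 of them.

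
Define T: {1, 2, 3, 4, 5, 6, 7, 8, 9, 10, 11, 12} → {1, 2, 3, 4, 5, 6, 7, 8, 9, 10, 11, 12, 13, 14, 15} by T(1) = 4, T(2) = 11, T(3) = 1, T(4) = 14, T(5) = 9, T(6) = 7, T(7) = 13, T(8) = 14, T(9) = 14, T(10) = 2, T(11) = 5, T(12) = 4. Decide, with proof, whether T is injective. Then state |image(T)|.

T(4) = 14 = T(8) with 4 ≠ 8, so T is not injective.
The image of T is {1, 2, 4, 5, 7, 9, 11, 13, 14}, which has 9 elements.

9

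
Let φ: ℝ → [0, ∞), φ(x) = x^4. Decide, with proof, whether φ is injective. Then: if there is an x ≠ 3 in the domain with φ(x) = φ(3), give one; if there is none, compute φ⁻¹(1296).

φ(3) = 81 = (−3)^4 = φ(−3) (since 4 is even), with 3 ≠ −3. So φ is not injective.
For the follow-up, such an x exists: taking x = −3 ∈ ℝ gives φ(−3) = 81 = φ(3) with −3 ≠ 3.

-3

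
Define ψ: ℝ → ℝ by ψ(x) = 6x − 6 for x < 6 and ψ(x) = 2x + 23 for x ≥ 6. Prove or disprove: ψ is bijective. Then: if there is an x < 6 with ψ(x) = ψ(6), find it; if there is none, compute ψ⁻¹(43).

10

Both pieces are strictly increasing (slopes 6 and 2), so each is injective on its own interval.
The left piece maps (−∞, 6) onto (−∞, 30); the right piece maps [6, ∞) onto [35, ∞).
The images leave a gap (30 has no preimage), so ψ is not surjective, hence not bijective.
Because the two images are disjoint, no x < 6 has ψ(x) = ψ(6), so we compute ψ⁻¹(43): 43 lies in [35, ∞), so solve 2x + 23 = 43: x = (43 − 23)/2 = 10.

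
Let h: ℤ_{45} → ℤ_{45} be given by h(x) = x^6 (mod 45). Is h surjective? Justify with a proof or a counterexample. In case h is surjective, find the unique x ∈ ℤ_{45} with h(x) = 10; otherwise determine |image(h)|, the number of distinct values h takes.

h(1) = 1^6 = 1.
h(4): Repeated squaring mod 45: 4^1 ≡ 4, 4^2 ≡ 4² = 16, 4^4 ≡ 16² = 256 ≡ 31. Since 6 = 4 + 2, 4^6 ≡ 31·16: 31·16 = 496 ≡ 1. So 4^6 ≡ 1 (mod 45).
So h(1) = h(4) = 1 while 1 ≠ 4, so h is not injective.
A non-injective map from the 45-element set ℤ_{45} to itself takes at most 44 distinct values, so it cannot be surjective. Thus h is not surjective.
Since h is not surjective, we determine |image(h)|. Computing x^6 mod 45 for each x (by repeated squaring, reducing mod 45 at every step), the values h(0), h(1), …, h(44) are: 0, 1, 19, 9, 1, 10, 36, 19, 19, 36, 10, 1, 9, 19, 1, 0, 1, 19, 9, 1, 10, 36, 19, 19, 36, 10, 1, 9, 19, 1, 0, 1, 19, 9, 1, 10, 36, 19, 19, 36, 10, 1, 9, 19, 1.
The distinct values are {0, 1, 9, 10, 19, 36}; there are 6 of them.

6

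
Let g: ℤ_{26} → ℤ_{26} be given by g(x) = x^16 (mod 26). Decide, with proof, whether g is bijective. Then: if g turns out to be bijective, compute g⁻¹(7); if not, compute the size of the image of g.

g(1) = 1^16 = 1.
g(5): Repeated squaring mod 26: 5^1 ≡ 5, 5^2 ≡ 5² = 25, 5^4 ≡ 25² = 625 ≡ 1, 5^8 ≡ 1² = 1, 5^16 ≡ 1² = 1. So 5^16 ≡ 1 (mod 26).
So g(1) = g(5) = 1 while 1 ≠ 5, thus g is not injective, hence not bijective.
Since g is not bijective, we determine |image(g)|. Computing x^16 mod 26 for each x (by repeated squaring, reducing mod 26 at every step), the values g(0), g(1), …, g(25) are: 0, 1, 16, 3, 22, 1, 22, 9, 14, 9, 16, 3, 14, 13, 14, 3, 16, 9, 14, 9, 22, 1, 22, 3, 16, 1.
The distinct values are {0, 1, 3, 9, 13, 14, 16, 22}; there are 8 of them.

8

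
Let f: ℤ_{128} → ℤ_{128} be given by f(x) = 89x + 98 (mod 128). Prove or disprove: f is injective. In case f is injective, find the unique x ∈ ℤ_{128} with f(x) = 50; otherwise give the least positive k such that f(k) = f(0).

If f(u) = f(v), then 89u ≡ 89v (mod 128). Because gcd(89, 128) = 1, we may cancel 89 to get u ≡ v (mod 128).
Hence f is injective.
We now compute 89⁻¹ mod 128 explicitly. Euclid's algorithm: 128 = 1·89 + 39, 89 = 2·39 + 11, 39 = 3·11 + 6, 11 = 1·6 + 5, 6 = 1·5 + 1; back-substituting gives 1 = 105·89 − 73·128, so 89⁻¹ ≡ 105 (mod 128).
Since f is injective, we compute f⁻¹(50): solve 89x + 98 ≡ 50 (mod 128), i.e. 89x ≡ 80 (mod 128).
Multiplying by 89⁻¹ = 105 gives x ≡ 105·80 = 8400 = 65·128 + 80 ≡ 80 (mod 128).
Check: f(80) = 89·80 + 98 = 7218 = 56·128 + 50 ≡ 50 (mod 128).

80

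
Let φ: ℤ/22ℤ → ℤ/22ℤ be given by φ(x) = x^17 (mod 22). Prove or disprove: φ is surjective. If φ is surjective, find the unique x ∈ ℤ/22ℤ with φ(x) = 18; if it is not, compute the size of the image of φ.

2

Computing x^17 mod 22 for each x (by repeated squaring, reducing mod 22 at every step), the values φ(0), φ(1), …, φ(21) are: 0, 1, 18, 9, 16, 3, 8, 17, 2, 15, 10, 11, 12, 7, 20, 5, 14, 19, 6, 13, 4, 21.
Every element of ℤ/22ℤ appears exactly once in this list, so φ is a bijection, and in particular surjective.
Since φ is surjective, we read off the preimage of 18 from the same table: φ(2) = 18, so φ⁻¹(18) = 2.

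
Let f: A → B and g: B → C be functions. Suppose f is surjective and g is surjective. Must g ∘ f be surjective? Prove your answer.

Let c ∈ C. Since g is surjective, there is b ∈ B with g(b) = c. Since f is surjective, there is a ∈ A with f(a) = b.
Then (g ∘ f)(a) = g(b) = c. Therefore g ∘ f is surjective.

surjective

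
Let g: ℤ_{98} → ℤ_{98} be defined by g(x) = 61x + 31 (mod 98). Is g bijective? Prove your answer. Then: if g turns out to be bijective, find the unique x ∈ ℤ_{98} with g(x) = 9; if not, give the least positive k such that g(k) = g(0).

Suppose g(a) = g(b) in ℤ_{98}. Then 61a + 31 ≡ 61b + 31 (mod 98), so 61(a − b) ≡ 0 (mod 98).
Since gcd(61, 98) = 1, 61 is invertible modulo 98, therefore a − b ≡ 0 (mod 98), i.e. a = b.
We now compute 61⁻¹ mod 98 explicitly. Euclid's algorithm: 98 = 1·61 + 37, 61 = 1·37 + 24, 37 = 1·24 + 13, 24 = 1·13 + 11, 13 = 1·11 + 2, 11 = 5·2 + 1; back-substituting gives 1 = 45·61 − 28·98, so 61⁻¹ ≡ 45 (mod 98).
For any y ∈ ℤ_{98}, x = 45(y − 31) mod 98 satisfies g(x) = 61·45(y − 31) + 31 ≡ y (since 61·45 ≡ 1 mod 98). So every y has a preimage.
So g is bijective.
Since g is bijective, we find g⁻¹(9): we need 61x ≡ 9 − 31 ≡ 76 (mod 98). Using 61⁻¹ = 45: x ≡ 45·76 = 3420 = 34·98 + 88, so x = 88.
Check: g(88) = 61·88 + 31 = 5399 = 55·98 + 9 ≡ 9 (mod 98).

88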